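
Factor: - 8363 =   -  8363^1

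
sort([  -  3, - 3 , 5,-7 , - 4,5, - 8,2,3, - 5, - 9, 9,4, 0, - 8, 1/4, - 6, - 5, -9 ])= [ - 9, - 9,  -  8,-8, - 7,-6, - 5,  -  5, - 4, - 3, - 3, 0,1/4, 2,3,4, 5 , 5, 9]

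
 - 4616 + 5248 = 632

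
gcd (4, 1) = 1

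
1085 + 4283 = 5368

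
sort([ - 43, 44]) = [ - 43, 44] 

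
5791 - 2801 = 2990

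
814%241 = 91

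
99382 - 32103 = 67279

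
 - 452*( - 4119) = 1861788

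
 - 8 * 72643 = -581144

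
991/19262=991/19262 = 0.05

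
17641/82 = 17641/82 = 215.13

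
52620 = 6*8770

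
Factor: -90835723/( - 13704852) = 2^ (-2)*3^( - 1)*7^( - 1 ) * 11^1 *19^( - 1)*31^( - 1 ) *277^( -1)*401^1*20593^1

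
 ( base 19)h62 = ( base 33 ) 5og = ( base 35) 53n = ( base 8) 14155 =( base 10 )6253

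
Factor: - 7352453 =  - 199^1*36947^1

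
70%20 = 10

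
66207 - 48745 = 17462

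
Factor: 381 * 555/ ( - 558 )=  -2^( - 1 )*5^1*31^( - 1) * 37^1*127^1= -23495/62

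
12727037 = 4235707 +8491330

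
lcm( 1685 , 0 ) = 0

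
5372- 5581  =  - 209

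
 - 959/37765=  - 1 + 5258/5395   =  - 0.03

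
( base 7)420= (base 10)210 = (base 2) 11010010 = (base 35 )60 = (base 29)77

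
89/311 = 89/311 = 0.29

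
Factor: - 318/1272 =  -1/4  =  -2^( - 2 ) 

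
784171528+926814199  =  1710985727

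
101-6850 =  - 6749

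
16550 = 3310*5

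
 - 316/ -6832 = 79/1708 = 0.05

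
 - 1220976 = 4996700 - 6217676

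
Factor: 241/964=2^( - 2 ) = 1/4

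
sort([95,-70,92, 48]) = [ - 70, 48,  92,95 ]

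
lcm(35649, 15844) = 142596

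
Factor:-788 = -2^2* 197^1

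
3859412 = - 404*(  -  9553)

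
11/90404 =11/90404 = 0.00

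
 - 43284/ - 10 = 4328  +  2/5 = 4328.40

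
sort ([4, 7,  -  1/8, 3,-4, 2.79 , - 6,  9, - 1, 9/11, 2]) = [ - 6, - 4, - 1, - 1/8,9/11,  2, 2.79, 3,4,  7,  9]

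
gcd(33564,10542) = 6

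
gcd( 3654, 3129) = 21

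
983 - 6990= - 6007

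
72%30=12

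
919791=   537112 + 382679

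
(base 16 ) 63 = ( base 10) 99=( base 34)2V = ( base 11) 90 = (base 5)344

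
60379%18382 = 5233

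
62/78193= 62/78193 = 0.00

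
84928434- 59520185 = 25408249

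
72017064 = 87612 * 822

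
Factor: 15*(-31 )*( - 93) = 43245 =3^2*5^1*31^2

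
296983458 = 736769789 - 439786331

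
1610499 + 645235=2255734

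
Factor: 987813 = 3^2 * 41^1*2677^1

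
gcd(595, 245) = 35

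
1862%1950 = 1862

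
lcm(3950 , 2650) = 209350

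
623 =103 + 520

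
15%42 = 15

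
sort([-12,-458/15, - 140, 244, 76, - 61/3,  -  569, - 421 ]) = [ -569, - 421, -140 ,  -  458/15,  -  61/3, - 12,76,244] 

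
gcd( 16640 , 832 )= 832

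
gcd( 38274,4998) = 6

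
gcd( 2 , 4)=2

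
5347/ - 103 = -5347/103 = -  51.91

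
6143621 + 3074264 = 9217885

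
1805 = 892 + 913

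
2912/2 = 1456 =1456.00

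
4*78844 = 315376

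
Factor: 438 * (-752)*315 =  - 103753440 = - 2^5*3^3*5^1*7^1*47^1*73^1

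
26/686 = 13/343  =  0.04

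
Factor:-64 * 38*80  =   - 2^11  *  5^1 * 19^1= - 194560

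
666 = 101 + 565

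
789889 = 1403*563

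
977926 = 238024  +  739902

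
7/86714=7/86714 = 0.00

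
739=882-143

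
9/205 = 9/205 = 0.04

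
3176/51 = 3176/51 = 62.27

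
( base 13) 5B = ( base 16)4c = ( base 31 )2e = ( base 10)76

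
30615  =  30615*1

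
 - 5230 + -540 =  - 5770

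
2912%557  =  127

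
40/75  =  8/15=0.53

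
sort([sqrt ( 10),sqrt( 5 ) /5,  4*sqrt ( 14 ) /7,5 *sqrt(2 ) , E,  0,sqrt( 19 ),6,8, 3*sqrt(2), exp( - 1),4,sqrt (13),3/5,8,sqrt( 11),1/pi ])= [ 0,1/pi, exp( - 1),  sqrt(5)/5, 3/5,4 * sqrt( 14)/7 , E,  sqrt ( 10 ),sqrt( 11), sqrt( 13), 4,3 * sqrt ( 2 ),sqrt(19),6,5 *sqrt (2 ) , 8,8]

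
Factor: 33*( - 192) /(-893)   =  6336/893 = 2^6*3^2*11^1*19^( - 1)*47^( - 1)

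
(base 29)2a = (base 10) 68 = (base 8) 104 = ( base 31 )26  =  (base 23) 2m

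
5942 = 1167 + 4775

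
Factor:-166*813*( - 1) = 134958=2^1*3^1 * 83^1*271^1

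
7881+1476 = 9357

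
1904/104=238/13 = 18.31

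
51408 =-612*( - 84) 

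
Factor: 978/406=489/203= 3^1*7^( - 1 )*29^( - 1 )*163^1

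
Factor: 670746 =2^1*3^1*111791^1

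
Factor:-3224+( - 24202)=-2^1*3^1 *7^1*653^1 = - 27426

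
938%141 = 92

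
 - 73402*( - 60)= 4404120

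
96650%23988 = 698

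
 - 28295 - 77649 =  - 105944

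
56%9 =2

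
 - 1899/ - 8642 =1899/8642 = 0.22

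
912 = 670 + 242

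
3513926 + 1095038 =4608964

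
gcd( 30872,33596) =908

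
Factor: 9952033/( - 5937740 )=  - 2^(- 2) *5^(  -  1)*7^1*13^1*31^( - 1)*61^(- 1 )*157^ (-1 )* 109363^1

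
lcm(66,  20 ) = 660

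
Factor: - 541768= -2^3*241^1*281^1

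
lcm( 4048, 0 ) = 0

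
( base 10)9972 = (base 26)eje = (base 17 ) 208A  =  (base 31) abl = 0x26F4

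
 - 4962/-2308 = 2 + 173/1154= 2.15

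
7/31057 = 7/31057 = 0.00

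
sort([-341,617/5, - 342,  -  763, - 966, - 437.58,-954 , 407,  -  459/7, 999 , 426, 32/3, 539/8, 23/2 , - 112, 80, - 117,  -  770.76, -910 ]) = [ - 966, -954,-910 , - 770.76, - 763, - 437.58, - 342, -341 , - 117 , - 112,  -  459/7, 32/3, 23/2, 539/8, 80, 617/5,407,426, 999 ] 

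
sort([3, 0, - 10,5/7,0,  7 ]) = [ - 10,  0 , 0,5/7, 3,7 ]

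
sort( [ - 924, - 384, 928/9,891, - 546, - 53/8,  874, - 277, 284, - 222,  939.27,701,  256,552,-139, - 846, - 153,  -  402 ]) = [ - 924,- 846, - 546, - 402, - 384, - 277 , - 222, - 153,- 139, - 53/8, 928/9,  256,284, 552, 701,874,891,939.27 ] 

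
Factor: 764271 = 3^2*84919^1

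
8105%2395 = 920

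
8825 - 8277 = 548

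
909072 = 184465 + 724607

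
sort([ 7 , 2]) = [2,7 ]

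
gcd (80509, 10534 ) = 1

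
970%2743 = 970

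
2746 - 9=2737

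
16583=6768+9815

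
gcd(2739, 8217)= 2739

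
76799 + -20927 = 55872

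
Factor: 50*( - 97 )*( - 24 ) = 116400 = 2^4*3^1*5^2*97^1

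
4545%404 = 101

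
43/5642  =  43/5642 = 0.01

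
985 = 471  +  514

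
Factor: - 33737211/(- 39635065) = 3^2*5^( - 1)*47^1*79757^1*7927013^ ( - 1)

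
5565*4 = 22260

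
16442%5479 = 5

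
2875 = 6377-3502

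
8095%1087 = 486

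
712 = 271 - - 441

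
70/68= 1 + 1/34 = 1.03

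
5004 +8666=13670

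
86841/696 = 124 +179/232 = 124.77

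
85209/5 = 85209/5 = 17041.80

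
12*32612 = 391344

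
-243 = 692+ - 935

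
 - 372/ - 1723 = 372/1723 = 0.22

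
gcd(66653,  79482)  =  1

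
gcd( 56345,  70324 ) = 1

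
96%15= 6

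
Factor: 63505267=7^1 *31^1 * 311^1*941^1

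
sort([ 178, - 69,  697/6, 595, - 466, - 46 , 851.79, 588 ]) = [ - 466, - 69, - 46, 697/6, 178,  588,595,  851.79 ] 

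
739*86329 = 63797131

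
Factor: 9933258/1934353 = 2^1 *3^1*43^1*827^(-1)* 2339^( - 1)*38501^1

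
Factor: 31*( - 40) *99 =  - 122760 = - 2^3*3^2*5^1* 11^1*31^1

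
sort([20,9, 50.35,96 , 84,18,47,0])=[0 , 9, 18, 20,47, 50.35,84, 96]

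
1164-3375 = -2211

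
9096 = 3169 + 5927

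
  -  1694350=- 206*8225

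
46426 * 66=3064116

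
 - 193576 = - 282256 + 88680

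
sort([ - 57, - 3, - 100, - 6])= [ - 100,- 57, -6,-3 ]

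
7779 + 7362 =15141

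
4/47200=1/11800  =  0.00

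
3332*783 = 2608956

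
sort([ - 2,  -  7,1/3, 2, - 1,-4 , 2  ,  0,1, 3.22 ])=[ - 7,-4, - 2, - 1, 0, 1/3, 1, 2, 2, 3.22] 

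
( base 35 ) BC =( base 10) 397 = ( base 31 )cp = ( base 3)112201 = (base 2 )110001101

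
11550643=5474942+6075701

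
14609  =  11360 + 3249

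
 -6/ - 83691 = 2/27897 = 0.00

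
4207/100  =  4207/100 = 42.07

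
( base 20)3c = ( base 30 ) 2c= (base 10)72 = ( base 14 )52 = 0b1001000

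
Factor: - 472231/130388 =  - 12763/3524   =  - 2^(-2 )*881^( - 1)*12763^1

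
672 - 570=102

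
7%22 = 7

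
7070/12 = 3535/6  =  589.17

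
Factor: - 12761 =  - 7^1 * 1823^1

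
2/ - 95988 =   -  1 + 47993/47994  =  -  0.00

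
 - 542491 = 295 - 542786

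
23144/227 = 23144/227 = 101.96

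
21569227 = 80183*269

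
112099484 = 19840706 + 92258778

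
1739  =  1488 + 251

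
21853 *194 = 4239482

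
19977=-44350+64327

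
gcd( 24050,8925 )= 25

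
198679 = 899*221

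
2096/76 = 27+11/19 =27.58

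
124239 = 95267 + 28972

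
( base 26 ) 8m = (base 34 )6q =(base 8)346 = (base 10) 230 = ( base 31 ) 7D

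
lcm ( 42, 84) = 84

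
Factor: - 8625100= - 2^2*5^2*11^1*7841^1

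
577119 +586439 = 1163558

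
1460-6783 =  -5323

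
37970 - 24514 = 13456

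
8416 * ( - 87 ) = - 732192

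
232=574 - 342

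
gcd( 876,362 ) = 2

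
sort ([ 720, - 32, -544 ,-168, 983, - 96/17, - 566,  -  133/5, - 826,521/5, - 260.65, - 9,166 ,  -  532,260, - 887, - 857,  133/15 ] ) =[ -887, - 857, - 826,-566, - 544,  -  532, - 260.65, - 168, - 32,  -  133/5,-9, - 96/17, 133/15, 521/5, 166, 260, 720, 983 ] 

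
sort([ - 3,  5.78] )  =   [ - 3,5.78]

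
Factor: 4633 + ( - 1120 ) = 3513 = 3^1*1171^1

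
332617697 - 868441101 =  - 535823404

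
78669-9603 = 69066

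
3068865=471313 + 2597552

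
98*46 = 4508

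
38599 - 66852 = - 28253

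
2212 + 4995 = 7207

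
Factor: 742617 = 3^2*109^1*757^1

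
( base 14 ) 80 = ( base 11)A2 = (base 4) 1300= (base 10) 112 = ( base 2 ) 1110000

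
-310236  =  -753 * 412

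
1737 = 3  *579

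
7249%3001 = 1247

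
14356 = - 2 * ( - 7178 )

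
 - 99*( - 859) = 85041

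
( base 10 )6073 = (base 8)13671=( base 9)8287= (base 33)5J1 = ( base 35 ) 4XI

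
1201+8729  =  9930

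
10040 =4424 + 5616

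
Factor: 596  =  2^2*149^1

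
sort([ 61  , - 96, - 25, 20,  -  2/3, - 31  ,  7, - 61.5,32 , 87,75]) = [ - 96, - 61.5, - 31,- 25,-2/3,7,20, 32,61,75,87]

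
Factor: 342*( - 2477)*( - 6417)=5436058878 = 2^1*3^4*19^1*23^1*31^1*2477^1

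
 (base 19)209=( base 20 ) 1gb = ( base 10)731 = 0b1011011011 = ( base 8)1333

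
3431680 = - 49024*( -70 )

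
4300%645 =430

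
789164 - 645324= 143840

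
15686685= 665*23589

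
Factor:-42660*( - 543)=2^2  *  3^4*5^1 *79^1*181^1 =23164380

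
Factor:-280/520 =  - 7^1*13^( - 1) =- 7/13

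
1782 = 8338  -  6556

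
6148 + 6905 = 13053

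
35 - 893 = -858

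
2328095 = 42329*55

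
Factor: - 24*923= - 22152 =- 2^3 * 3^1*13^1*71^1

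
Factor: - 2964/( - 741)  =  2^2 = 4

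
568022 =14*40573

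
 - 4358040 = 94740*(-46) 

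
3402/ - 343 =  - 10+4/49 = - 9.92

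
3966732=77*51516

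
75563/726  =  104 + 59/726=104.08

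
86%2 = 0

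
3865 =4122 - 257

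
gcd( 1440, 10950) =30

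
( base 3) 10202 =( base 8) 145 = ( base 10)101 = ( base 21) 4H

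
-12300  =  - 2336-9964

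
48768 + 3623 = 52391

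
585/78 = 7+1/2 = 7.50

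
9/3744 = 1/416= 0.00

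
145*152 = 22040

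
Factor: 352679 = 127^1*2777^1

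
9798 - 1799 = 7999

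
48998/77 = 636 + 26/77 =636.34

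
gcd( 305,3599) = 61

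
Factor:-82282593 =- 3^1*27427531^1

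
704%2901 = 704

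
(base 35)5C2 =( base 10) 6547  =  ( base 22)dbd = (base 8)14623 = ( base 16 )1993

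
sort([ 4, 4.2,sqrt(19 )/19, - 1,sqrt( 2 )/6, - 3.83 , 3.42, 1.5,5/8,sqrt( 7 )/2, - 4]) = [ - 4, - 3.83 , - 1, sqrt( 19)/19, sqrt( 2)/6, 5/8, sqrt (7)/2, 1.5,3.42, 4, 4.2]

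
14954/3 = 4984 +2/3 = 4984.67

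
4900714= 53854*91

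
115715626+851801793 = 967517419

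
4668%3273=1395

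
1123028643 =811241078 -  - 311787565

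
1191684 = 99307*12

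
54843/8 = 54843/8 = 6855.38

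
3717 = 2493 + 1224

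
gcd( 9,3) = 3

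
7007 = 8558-1551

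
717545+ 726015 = 1443560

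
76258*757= 57727306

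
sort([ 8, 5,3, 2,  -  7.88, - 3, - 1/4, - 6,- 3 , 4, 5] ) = [ - 7.88,-6, - 3,  -  3,-1/4, 2, 3, 4, 5, 5, 8]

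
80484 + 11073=91557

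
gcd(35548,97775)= 1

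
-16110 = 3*(- 5370 ) 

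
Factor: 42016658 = 2^1*21008329^1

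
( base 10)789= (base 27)126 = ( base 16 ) 315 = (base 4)30111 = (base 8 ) 1425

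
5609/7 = 5609/7 =801.29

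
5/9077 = 5/9077 = 0.00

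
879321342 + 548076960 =1427398302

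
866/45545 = 866/45545 = 0.02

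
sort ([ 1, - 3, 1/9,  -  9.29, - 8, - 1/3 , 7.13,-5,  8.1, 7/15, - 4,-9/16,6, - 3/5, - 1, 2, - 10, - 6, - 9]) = [ - 10, - 9.29, - 9, - 8, - 6, - 5, - 4, - 3, - 1, - 3/5, - 9/16, - 1/3, 1/9, 7/15,1,2,  6, 7.13, 8.1 ] 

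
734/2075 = 734/2075 = 0.35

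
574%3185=574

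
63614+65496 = 129110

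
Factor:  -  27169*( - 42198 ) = 1146477462=2^1*3^1*13^1*101^1*269^1*541^1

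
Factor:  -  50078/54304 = -2^( - 4)*7^3*73^1*1697^( - 1 ) = - 25039/27152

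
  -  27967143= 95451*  (-293)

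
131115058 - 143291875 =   -  12176817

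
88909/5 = 17781+4/5 =17781.80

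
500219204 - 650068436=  - 149849232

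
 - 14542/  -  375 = 14542/375 = 38.78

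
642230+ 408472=1050702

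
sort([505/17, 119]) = [ 505/17,119 ] 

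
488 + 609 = 1097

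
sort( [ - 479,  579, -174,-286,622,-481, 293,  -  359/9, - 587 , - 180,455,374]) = [-587,-481, - 479, - 286, - 180, - 174, - 359/9,293,374, 455,579,622] 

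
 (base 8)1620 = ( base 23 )1gf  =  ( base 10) 912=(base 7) 2442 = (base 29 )12d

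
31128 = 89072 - 57944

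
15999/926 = 15999/926=17.28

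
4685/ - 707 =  - 4685/707 = -6.63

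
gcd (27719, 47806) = 53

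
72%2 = 0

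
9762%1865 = 437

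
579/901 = 579/901  =  0.64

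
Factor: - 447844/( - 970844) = 7^( - 1)*103^1*1087^1*34673^( - 1)= 111961/242711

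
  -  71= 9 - 80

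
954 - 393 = 561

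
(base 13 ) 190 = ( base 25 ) BB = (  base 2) 100011110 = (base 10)286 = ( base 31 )97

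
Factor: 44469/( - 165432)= -2^ ( - 3) * 3^5 * 113^ ( - 1) = - 243/904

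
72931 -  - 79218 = 152149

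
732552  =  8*91569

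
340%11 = 10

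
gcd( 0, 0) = 0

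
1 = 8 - 7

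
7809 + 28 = 7837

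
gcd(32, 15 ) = 1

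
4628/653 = 4628/653 = 7.09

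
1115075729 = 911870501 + 203205228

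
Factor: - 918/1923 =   -  306/641 = - 2^1*3^2*17^1*641^( - 1 )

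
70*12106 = 847420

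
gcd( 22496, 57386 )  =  2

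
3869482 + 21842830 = 25712312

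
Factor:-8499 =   -  3^1*2833^1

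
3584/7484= 896/1871  =  0.48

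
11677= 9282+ 2395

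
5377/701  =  5377/701 = 7.67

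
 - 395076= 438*( - 902) 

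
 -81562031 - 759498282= - 841060313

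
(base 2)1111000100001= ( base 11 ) 5882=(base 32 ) 7H1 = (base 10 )7713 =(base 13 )3684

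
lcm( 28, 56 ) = 56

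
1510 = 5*302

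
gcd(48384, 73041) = 3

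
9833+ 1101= 10934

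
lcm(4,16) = 16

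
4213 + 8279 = 12492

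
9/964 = 9/964 =0.01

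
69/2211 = 23/737  =  0.03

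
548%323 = 225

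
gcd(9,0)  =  9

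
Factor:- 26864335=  - 5^1*17^1*316051^1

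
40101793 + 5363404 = 45465197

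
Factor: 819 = 3^2*7^1*13^1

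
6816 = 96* 71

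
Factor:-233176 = -2^3*29147^1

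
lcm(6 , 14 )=42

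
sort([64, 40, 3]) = [ 3, 40,64]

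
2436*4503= 10969308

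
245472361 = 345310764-99838403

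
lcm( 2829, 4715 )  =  14145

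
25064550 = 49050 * 511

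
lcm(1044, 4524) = 13572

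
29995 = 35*857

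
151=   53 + 98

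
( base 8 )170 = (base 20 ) 60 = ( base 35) 3f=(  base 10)120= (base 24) 50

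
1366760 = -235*(-5816)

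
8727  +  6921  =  15648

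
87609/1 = 87609 = 87609.00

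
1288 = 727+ 561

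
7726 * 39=301314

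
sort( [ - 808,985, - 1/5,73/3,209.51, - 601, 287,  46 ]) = [ - 808,- 601,-1/5,  73/3,46,209.51, 287,  985]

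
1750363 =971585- - 778778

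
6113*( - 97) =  - 592961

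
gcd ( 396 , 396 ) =396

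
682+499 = 1181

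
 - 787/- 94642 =787/94642 = 0.01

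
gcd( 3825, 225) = 225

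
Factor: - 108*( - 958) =103464 = 2^3 * 3^3*479^1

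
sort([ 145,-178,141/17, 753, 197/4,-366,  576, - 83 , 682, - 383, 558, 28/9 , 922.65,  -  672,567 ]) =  [-672, -383,-366,-178, - 83,28/9,141/17  ,  197/4, 145, 558,567,576, 682,753,922.65 ] 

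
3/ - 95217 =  -1 + 31738/31739= -0.00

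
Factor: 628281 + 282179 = 910460 = 2^2*5^1*45523^1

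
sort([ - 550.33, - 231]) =[ -550.33, - 231]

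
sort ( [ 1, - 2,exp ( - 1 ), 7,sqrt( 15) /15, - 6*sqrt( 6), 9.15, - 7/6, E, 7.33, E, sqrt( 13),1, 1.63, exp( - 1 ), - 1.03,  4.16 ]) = [ - 6 * sqrt( 6 ), - 2, - 7/6, - 1.03, sqrt (15)/15, exp(  -  1), exp( - 1), 1,1,1.63, E, E, sqrt (13) , 4.16, 7, 7.33,  9.15]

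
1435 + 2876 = 4311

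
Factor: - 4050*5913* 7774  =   - 2^2 * 3^8*5^2 *13^2*23^1 * 73^1= - 186169031100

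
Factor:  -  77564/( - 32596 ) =19391/8149=29^( - 1)*281^ ( - 1 )*19391^1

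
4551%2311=2240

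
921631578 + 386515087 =1308146665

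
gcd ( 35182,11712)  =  2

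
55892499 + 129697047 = 185589546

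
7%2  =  1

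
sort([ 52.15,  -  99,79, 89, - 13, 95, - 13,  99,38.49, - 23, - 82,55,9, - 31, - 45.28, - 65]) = [ - 99, - 82,-65, - 45.28, - 31, - 23, - 13, - 13,9, 38.49,52.15,55,79,89,  95,99] 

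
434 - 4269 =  - 3835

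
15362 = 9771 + 5591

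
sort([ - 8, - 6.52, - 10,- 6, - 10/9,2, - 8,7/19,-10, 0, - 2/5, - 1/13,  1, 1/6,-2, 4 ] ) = [ - 10, - 10 , - 8, - 8, -6.52,-6,  -  2, - 10/9, - 2/5,-1/13, 0, 1/6, 7/19,  1,2, 4 ] 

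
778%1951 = 778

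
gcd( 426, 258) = 6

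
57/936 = 19/312 =0.06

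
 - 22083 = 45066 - 67149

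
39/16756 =39/16756=0.00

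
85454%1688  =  1054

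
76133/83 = 76133/83  =  917.27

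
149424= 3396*44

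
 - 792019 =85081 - 877100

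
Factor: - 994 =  - 2^1 * 7^1*71^1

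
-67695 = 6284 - 73979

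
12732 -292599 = -279867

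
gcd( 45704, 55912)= 232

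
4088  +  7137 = 11225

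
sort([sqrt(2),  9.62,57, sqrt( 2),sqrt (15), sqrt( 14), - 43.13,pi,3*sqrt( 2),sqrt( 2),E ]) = [ - 43.13, sqrt ( 2),sqrt (2),sqrt( 2 ),E,pi,sqrt(14), sqrt( 15 ),3*sqrt( 2), 9.62,  57 ] 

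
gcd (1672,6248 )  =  88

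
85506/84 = 1017+ 13/14  =  1017.93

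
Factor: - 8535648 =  - 2^5*3^1*11^1 * 59^1*137^1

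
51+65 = 116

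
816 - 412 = 404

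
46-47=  - 1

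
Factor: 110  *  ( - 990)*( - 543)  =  2^2* 3^3 * 5^2*11^2*181^1 = 59132700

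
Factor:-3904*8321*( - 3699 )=2^6*3^3 * 53^1*61^1 * 137^1*157^1 = 120162695616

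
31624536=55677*568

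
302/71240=151/35620 =0.00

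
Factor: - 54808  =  -2^3*13^1*17^1*31^1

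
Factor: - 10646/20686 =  - 5323^1*10343^( - 1)  =  - 5323/10343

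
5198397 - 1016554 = 4181843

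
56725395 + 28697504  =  85422899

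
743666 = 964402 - 220736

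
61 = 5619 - 5558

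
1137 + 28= 1165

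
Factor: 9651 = 3^1*3217^1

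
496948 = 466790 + 30158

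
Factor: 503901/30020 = 2^( - 2 )*3^4*5^( - 1)*19^( - 1 )*79^ ( - 1 )*6221^1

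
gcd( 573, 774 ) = 3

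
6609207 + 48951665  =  55560872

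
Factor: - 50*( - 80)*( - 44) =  - 2^7*5^3*11^1=-176000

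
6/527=6/527  =  0.01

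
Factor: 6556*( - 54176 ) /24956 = -88794464/6239  =  - 2^5*11^1*17^( - 1 )*149^1 * 367^( - 1)*1693^1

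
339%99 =42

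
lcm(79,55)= 4345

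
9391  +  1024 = 10415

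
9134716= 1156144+7978572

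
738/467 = 1 + 271/467 = 1.58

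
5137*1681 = 8635297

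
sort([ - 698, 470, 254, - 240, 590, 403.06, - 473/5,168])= [ - 698, - 240, -473/5,  168 , 254, 403.06,  470,590 ] 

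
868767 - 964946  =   - 96179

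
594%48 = 18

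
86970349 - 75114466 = 11855883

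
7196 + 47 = 7243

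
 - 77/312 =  - 1  +  235/312=   - 0.25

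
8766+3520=12286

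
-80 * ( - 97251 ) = 7780080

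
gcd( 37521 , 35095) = 1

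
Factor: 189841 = 229^1*829^1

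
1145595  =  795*1441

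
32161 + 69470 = 101631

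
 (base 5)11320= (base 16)343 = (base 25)18a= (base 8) 1503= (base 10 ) 835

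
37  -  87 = - 50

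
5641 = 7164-1523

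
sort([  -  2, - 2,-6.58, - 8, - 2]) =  [ - 8,-6.58 ,  -  2,  -  2,  -  2]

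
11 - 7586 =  - 7575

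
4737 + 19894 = 24631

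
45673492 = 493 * 92644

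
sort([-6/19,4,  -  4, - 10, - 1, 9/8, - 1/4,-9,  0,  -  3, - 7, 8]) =[ - 10, - 9, - 7, - 4, - 3, - 1, - 6/19, - 1/4,0, 9/8,4 , 8 ]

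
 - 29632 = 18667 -48299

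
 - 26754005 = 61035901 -87789906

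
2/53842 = 1/26921 = 0.00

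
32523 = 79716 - 47193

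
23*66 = 1518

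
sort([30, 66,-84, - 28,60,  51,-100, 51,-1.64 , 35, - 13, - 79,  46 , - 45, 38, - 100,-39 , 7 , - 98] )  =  [-100,-100,-98, - 84, - 79, - 45, - 39, - 28, - 13,  -  1.64 , 7,  30,35,38, 46 , 51,  51,  60,66] 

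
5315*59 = 313585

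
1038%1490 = 1038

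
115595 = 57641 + 57954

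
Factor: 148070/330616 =335/748 = 2^( - 2)*5^1*11^( - 1)*17^( - 1 )*67^1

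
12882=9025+3857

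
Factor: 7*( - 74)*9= -4662 =- 2^1*3^2*7^1*37^1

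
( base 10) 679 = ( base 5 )10204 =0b1010100111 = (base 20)1DJ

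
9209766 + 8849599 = 18059365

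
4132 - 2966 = 1166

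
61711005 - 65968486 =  - 4257481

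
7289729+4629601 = 11919330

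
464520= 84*5530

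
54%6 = 0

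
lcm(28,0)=0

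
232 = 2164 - 1932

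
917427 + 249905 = 1167332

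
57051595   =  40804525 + 16247070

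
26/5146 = 13/2573 =0.01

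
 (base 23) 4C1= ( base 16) 959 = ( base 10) 2393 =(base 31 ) 2f6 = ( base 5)34033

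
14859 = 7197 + 7662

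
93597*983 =92005851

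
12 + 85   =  97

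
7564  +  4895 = 12459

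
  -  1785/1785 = - 1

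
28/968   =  7/242  =  0.03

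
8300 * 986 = 8183800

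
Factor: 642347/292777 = 41^1*15667^1*292777^(-1 )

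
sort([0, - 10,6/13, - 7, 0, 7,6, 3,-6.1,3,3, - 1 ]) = [ - 10, - 7,  -  6.1, - 1,0 , 0,6/13, 3,3, 3,6,7 ] 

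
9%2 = 1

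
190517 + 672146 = 862663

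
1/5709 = 1/5709 = 0.00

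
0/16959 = 0 = 0.00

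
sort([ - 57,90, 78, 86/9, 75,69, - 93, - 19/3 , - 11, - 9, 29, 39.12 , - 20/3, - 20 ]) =[ - 93, - 57, - 20,-11 , - 9, - 20/3, - 19/3,86/9,29, 39.12,69, 75,78, 90 ]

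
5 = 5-0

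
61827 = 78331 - 16504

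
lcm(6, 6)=6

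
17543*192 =3368256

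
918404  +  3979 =922383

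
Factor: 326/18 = 3^( - 2) * 163^1 = 163/9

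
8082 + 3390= 11472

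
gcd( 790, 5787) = 1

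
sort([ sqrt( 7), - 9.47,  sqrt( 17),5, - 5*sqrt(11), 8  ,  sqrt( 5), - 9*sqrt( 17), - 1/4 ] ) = [ - 9*sqrt(17 ), -5*sqrt(11), - 9.47,-1/4, sqrt(5) , sqrt( 7),sqrt( 17),  5,8] 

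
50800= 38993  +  11807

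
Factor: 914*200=182800 = 2^4* 5^2*457^1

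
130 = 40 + 90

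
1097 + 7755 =8852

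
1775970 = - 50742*( - 35) 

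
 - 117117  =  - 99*1183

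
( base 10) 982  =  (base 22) 20E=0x3D6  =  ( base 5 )12412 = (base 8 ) 1726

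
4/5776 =1/1444 = 0.00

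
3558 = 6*593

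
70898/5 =14179 + 3/5 = 14179.60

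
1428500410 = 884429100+544071310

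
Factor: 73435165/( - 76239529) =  - 5^1*3049^1*4817^1 * 76239529^(  -  1)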